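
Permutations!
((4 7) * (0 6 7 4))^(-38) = (0 6 7) = [6, 1, 2, 3, 4, 5, 7, 0]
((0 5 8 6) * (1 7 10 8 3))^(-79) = (0 5 3 1 7 10 8 6) = [5, 7, 2, 1, 4, 3, 0, 10, 6, 9, 8]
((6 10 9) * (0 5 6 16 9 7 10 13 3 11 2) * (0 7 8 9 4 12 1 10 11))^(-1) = [3, 12, 11, 13, 16, 0, 5, 2, 10, 8, 1, 7, 4, 6, 14, 15, 9] = (0 3 13 6 5)(1 12 4 16 9 8 10)(2 11 7)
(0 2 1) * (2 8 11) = (0 8 11 2 1) = [8, 0, 1, 3, 4, 5, 6, 7, 11, 9, 10, 2]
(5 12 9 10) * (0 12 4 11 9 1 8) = [12, 8, 2, 3, 11, 4, 6, 7, 0, 10, 5, 9, 1] = (0 12 1 8)(4 11 9 10 5)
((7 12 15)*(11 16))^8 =(16)(7 15 12) =[0, 1, 2, 3, 4, 5, 6, 15, 8, 9, 10, 11, 7, 13, 14, 12, 16]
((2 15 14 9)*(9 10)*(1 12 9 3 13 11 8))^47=(1 2 10 11 12 15 3 8 9 14 13)=[0, 2, 10, 8, 4, 5, 6, 7, 9, 14, 11, 12, 15, 1, 13, 3]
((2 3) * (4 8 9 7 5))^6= (4 8 9 7 5)= [0, 1, 2, 3, 8, 4, 6, 5, 9, 7]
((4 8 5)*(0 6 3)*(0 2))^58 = (0 3)(2 6)(4 8 5) = [3, 1, 6, 0, 8, 4, 2, 7, 5]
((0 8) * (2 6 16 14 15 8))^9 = [6, 1, 16, 3, 4, 5, 14, 7, 2, 9, 10, 11, 12, 13, 8, 0, 15] = (0 6 14 8 2 16 15)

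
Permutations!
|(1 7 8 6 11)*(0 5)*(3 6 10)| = 14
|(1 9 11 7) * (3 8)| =4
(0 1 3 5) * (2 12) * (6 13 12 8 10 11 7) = (0 1 3 5)(2 8 10 11 7 6 13 12) = [1, 3, 8, 5, 4, 0, 13, 6, 10, 9, 11, 7, 2, 12]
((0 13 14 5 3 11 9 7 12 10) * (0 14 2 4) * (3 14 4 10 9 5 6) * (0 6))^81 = (0 13 2 10 4 6 3 11 5 14) = [13, 1, 10, 11, 6, 14, 3, 7, 8, 9, 4, 5, 12, 2, 0]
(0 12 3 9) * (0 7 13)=(0 12 3 9 7 13)=[12, 1, 2, 9, 4, 5, 6, 13, 8, 7, 10, 11, 3, 0]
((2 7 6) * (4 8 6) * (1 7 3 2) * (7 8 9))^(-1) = [0, 6, 3, 2, 7, 5, 8, 9, 1, 4] = (1 6 8)(2 3)(4 7 9)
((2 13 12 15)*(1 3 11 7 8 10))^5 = (1 10 8 7 11 3)(2 13 12 15) = [0, 10, 13, 1, 4, 5, 6, 11, 7, 9, 8, 3, 15, 12, 14, 2]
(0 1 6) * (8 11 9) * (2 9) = (0 1 6)(2 9 8 11) = [1, 6, 9, 3, 4, 5, 0, 7, 11, 8, 10, 2]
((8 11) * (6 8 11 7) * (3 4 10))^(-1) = (11)(3 10 4)(6 7 8) = [0, 1, 2, 10, 3, 5, 7, 8, 6, 9, 4, 11]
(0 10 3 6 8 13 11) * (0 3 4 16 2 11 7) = (0 10 4 16 2 11 3 6 8 13 7) = [10, 1, 11, 6, 16, 5, 8, 0, 13, 9, 4, 3, 12, 7, 14, 15, 2]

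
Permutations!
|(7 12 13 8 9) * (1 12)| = |(1 12 13 8 9 7)| = 6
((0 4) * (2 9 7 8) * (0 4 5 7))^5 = (0 9 2 8 7 5) = [9, 1, 8, 3, 4, 0, 6, 5, 7, 2]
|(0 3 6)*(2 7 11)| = |(0 3 6)(2 7 11)| = 3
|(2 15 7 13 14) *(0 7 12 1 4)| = 9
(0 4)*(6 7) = (0 4)(6 7) = [4, 1, 2, 3, 0, 5, 7, 6]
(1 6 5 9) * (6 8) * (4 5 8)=(1 4 5 9)(6 8)=[0, 4, 2, 3, 5, 9, 8, 7, 6, 1]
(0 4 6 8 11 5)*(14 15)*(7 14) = (0 4 6 8 11 5)(7 14 15) = [4, 1, 2, 3, 6, 0, 8, 14, 11, 9, 10, 5, 12, 13, 15, 7]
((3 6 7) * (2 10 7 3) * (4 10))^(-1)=(2 7 10 4)(3 6)=[0, 1, 7, 6, 2, 5, 3, 10, 8, 9, 4]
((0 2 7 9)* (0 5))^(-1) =(0 5 9 7 2) =[5, 1, 0, 3, 4, 9, 6, 2, 8, 7]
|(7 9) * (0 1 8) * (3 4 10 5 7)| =|(0 1 8)(3 4 10 5 7 9)| =6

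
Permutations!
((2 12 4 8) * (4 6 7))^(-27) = (2 7)(4 12)(6 8) = [0, 1, 7, 3, 12, 5, 8, 2, 6, 9, 10, 11, 4]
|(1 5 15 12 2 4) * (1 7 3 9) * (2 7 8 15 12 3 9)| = 5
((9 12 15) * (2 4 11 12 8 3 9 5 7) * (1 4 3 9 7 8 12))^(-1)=(1 11 4)(2 7 3)(5 15 12 9 8)=[0, 11, 7, 2, 1, 15, 6, 3, 5, 8, 10, 4, 9, 13, 14, 12]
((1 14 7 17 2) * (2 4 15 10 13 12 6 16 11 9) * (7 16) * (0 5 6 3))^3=(0 7 15 12 5 17 10 3 6 4 13)(1 11)(2 16)(9 14)=[7, 11, 16, 6, 13, 17, 4, 15, 8, 14, 3, 1, 5, 0, 9, 12, 2, 10]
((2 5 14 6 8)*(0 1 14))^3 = [6, 8, 1, 3, 4, 14, 5, 7, 0, 9, 10, 11, 12, 13, 2] = (0 6 5 14 2 1 8)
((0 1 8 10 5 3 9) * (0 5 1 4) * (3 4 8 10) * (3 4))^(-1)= [4, 10, 2, 5, 8, 9, 6, 7, 0, 3, 1]= (0 4 8)(1 10)(3 5 9)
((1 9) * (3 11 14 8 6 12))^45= (1 9)(3 8)(6 11)(12 14)= [0, 9, 2, 8, 4, 5, 11, 7, 3, 1, 10, 6, 14, 13, 12]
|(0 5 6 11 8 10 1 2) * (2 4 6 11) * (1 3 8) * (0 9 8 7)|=|(0 5 11 1 4 6 2 9 8 10 3 7)|=12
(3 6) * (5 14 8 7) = [0, 1, 2, 6, 4, 14, 3, 5, 7, 9, 10, 11, 12, 13, 8] = (3 6)(5 14 8 7)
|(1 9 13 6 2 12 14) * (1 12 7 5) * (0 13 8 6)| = |(0 13)(1 9 8 6 2 7 5)(12 14)| = 14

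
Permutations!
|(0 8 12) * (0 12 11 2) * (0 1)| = |(12)(0 8 11 2 1)| = 5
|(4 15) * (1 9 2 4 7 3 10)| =8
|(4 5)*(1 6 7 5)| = |(1 6 7 5 4)| = 5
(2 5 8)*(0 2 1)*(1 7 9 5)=[2, 0, 1, 3, 4, 8, 6, 9, 7, 5]=(0 2 1)(5 8 7 9)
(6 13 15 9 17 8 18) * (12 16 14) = (6 13 15 9 17 8 18)(12 16 14) = [0, 1, 2, 3, 4, 5, 13, 7, 18, 17, 10, 11, 16, 15, 12, 9, 14, 8, 6]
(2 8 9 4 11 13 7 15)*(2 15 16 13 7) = [0, 1, 8, 3, 11, 5, 6, 16, 9, 4, 10, 7, 12, 2, 14, 15, 13] = (2 8 9 4 11 7 16 13)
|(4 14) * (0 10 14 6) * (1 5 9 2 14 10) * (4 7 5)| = 20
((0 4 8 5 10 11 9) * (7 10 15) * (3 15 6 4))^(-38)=(0 10 3 11 15 9 7)(4 5)(6 8)=[10, 1, 2, 11, 5, 4, 8, 0, 6, 7, 3, 15, 12, 13, 14, 9]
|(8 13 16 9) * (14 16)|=5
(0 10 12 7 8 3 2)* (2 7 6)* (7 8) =(0 10 12 6 2)(3 8) =[10, 1, 0, 8, 4, 5, 2, 7, 3, 9, 12, 11, 6]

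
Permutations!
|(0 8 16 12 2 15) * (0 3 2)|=12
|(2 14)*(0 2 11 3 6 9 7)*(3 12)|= 9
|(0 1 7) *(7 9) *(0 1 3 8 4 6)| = 15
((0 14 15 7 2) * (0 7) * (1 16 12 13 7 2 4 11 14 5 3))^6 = [13, 11, 2, 4, 3, 7, 6, 5, 8, 9, 10, 1, 15, 0, 16, 12, 14] = (0 13)(1 11)(3 4)(5 7)(12 15)(14 16)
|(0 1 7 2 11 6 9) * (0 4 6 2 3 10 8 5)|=42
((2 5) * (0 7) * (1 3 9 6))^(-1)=(0 7)(1 6 9 3)(2 5)=[7, 6, 5, 1, 4, 2, 9, 0, 8, 3]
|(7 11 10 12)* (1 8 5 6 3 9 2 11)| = 11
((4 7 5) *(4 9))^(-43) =(4 7 5 9) =[0, 1, 2, 3, 7, 9, 6, 5, 8, 4]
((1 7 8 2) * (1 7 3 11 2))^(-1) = (1 8 7 2 11 3) = [0, 8, 11, 1, 4, 5, 6, 2, 7, 9, 10, 3]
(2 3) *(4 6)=(2 3)(4 6)=[0, 1, 3, 2, 6, 5, 4]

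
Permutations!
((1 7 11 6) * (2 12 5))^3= (12)(1 6 11 7)= [0, 6, 2, 3, 4, 5, 11, 1, 8, 9, 10, 7, 12]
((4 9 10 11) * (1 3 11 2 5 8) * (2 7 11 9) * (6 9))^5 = (1 7 8 10 5 9 2 6 4 3 11) = [0, 7, 6, 11, 3, 9, 4, 8, 10, 2, 5, 1]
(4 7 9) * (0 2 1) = (0 2 1)(4 7 9) = [2, 0, 1, 3, 7, 5, 6, 9, 8, 4]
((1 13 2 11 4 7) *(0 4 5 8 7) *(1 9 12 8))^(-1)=(0 4)(1 5 11 2 13)(7 8 12 9)=[4, 5, 13, 3, 0, 11, 6, 8, 12, 7, 10, 2, 9, 1]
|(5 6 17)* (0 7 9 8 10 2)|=6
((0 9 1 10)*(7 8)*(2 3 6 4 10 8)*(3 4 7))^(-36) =(0 3 4 1 7)(2 9 6 10 8) =[3, 7, 9, 4, 1, 5, 10, 0, 2, 6, 8]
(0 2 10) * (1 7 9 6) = (0 2 10)(1 7 9 6) = [2, 7, 10, 3, 4, 5, 1, 9, 8, 6, 0]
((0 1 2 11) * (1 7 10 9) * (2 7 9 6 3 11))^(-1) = [11, 9, 2, 6, 4, 5, 10, 1, 8, 0, 7, 3] = (0 11 3 6 10 7 1 9)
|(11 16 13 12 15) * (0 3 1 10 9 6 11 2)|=|(0 3 1 10 9 6 11 16 13 12 15 2)|=12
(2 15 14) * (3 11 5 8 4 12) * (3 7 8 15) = (2 3 11 5 15 14)(4 12 7 8) = [0, 1, 3, 11, 12, 15, 6, 8, 4, 9, 10, 5, 7, 13, 2, 14]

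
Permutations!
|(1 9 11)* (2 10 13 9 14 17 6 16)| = |(1 14 17 6 16 2 10 13 9 11)| = 10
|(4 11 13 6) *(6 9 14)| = |(4 11 13 9 14 6)| = 6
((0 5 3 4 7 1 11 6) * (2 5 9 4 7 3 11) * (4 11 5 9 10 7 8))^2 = (0 7 2 11)(1 9 6 10)(3 4 8) = [7, 9, 11, 4, 8, 5, 10, 2, 3, 6, 1, 0]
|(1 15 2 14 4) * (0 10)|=|(0 10)(1 15 2 14 4)|=10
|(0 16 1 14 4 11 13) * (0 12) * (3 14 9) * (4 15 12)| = |(0 16 1 9 3 14 15 12)(4 11 13)| = 24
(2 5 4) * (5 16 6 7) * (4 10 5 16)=[0, 1, 4, 3, 2, 10, 7, 16, 8, 9, 5, 11, 12, 13, 14, 15, 6]=(2 4)(5 10)(6 7 16)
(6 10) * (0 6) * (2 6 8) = (0 8 2 6 10) = [8, 1, 6, 3, 4, 5, 10, 7, 2, 9, 0]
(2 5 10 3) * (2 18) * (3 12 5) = (2 3 18)(5 10 12) = [0, 1, 3, 18, 4, 10, 6, 7, 8, 9, 12, 11, 5, 13, 14, 15, 16, 17, 2]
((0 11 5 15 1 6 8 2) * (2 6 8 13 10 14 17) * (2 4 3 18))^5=[8, 14, 1, 5, 11, 13, 4, 7, 17, 9, 18, 6, 12, 3, 2, 10, 16, 0, 15]=(0 8 17)(1 14 2)(3 5 13)(4 11 6)(10 18 15)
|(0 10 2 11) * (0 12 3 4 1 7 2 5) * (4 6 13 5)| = 12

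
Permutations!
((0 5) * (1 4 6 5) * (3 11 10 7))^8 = [6, 5, 2, 3, 0, 4, 1, 7, 8, 9, 10, 11] = (11)(0 6 1 5 4)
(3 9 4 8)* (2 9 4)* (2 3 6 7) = (2 9 3 4 8 6 7) = [0, 1, 9, 4, 8, 5, 7, 2, 6, 3]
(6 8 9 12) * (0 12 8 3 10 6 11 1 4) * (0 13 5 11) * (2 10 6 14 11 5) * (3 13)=(0 12)(1 4 3 6 13 2 10 14 11)(8 9)=[12, 4, 10, 6, 3, 5, 13, 7, 9, 8, 14, 1, 0, 2, 11]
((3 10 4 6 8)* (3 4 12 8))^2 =(3 12 4)(6 10 8) =[0, 1, 2, 12, 3, 5, 10, 7, 6, 9, 8, 11, 4]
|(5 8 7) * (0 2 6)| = |(0 2 6)(5 8 7)| = 3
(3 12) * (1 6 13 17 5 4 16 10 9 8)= (1 6 13 17 5 4 16 10 9 8)(3 12)= [0, 6, 2, 12, 16, 4, 13, 7, 1, 8, 9, 11, 3, 17, 14, 15, 10, 5]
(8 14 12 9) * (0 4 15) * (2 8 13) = (0 4 15)(2 8 14 12 9 13) = [4, 1, 8, 3, 15, 5, 6, 7, 14, 13, 10, 11, 9, 2, 12, 0]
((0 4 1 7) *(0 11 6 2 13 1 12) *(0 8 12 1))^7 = (0 13 2 6 11 7 1 4)(8 12) = [13, 4, 6, 3, 0, 5, 11, 1, 12, 9, 10, 7, 8, 2]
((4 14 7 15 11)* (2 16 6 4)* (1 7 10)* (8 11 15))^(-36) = (1 2 14 8 6)(4 7 16 10 11) = [0, 2, 14, 3, 7, 5, 1, 16, 6, 9, 11, 4, 12, 13, 8, 15, 10]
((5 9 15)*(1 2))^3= (15)(1 2)= [0, 2, 1, 3, 4, 5, 6, 7, 8, 9, 10, 11, 12, 13, 14, 15]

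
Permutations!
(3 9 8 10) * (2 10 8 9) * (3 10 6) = (10)(2 6 3) = [0, 1, 6, 2, 4, 5, 3, 7, 8, 9, 10]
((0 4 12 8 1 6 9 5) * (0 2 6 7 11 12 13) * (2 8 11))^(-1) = (0 13 4)(1 8 5 9 6 2 7)(11 12) = [13, 8, 7, 3, 0, 9, 2, 1, 5, 6, 10, 12, 11, 4]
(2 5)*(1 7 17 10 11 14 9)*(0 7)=(0 7 17 10 11 14 9 1)(2 5)=[7, 0, 5, 3, 4, 2, 6, 17, 8, 1, 11, 14, 12, 13, 9, 15, 16, 10]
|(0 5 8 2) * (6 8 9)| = |(0 5 9 6 8 2)| = 6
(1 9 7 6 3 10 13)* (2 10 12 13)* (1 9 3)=[0, 3, 10, 12, 4, 5, 1, 6, 8, 7, 2, 11, 13, 9]=(1 3 12 13 9 7 6)(2 10)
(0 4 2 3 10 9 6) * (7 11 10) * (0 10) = (0 4 2 3 7 11)(6 10 9) = [4, 1, 3, 7, 2, 5, 10, 11, 8, 6, 9, 0]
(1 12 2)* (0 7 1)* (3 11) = (0 7 1 12 2)(3 11) = [7, 12, 0, 11, 4, 5, 6, 1, 8, 9, 10, 3, 2]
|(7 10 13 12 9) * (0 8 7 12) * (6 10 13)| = 4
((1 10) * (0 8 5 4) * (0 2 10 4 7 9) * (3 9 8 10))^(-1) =(0 9 3 2 4 1 10)(5 8 7) =[9, 10, 4, 2, 1, 8, 6, 5, 7, 3, 0]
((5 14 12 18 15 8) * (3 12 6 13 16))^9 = [0, 1, 2, 16, 4, 8, 14, 7, 15, 9, 10, 11, 3, 6, 5, 18, 13, 17, 12] = (3 16 13 6 14 5 8 15 18 12)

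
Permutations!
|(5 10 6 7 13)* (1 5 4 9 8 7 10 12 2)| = |(1 5 12 2)(4 9 8 7 13)(6 10)| = 20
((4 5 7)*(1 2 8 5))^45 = (1 5)(2 7)(4 8) = [0, 5, 7, 3, 8, 1, 6, 2, 4]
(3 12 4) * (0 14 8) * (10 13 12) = (0 14 8)(3 10 13 12 4) = [14, 1, 2, 10, 3, 5, 6, 7, 0, 9, 13, 11, 4, 12, 8]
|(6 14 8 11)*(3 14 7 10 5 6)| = |(3 14 8 11)(5 6 7 10)| = 4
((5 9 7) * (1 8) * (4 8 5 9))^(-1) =[0, 8, 2, 3, 5, 1, 6, 9, 4, 7] =(1 8 4 5)(7 9)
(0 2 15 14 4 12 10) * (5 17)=(0 2 15 14 4 12 10)(5 17)=[2, 1, 15, 3, 12, 17, 6, 7, 8, 9, 0, 11, 10, 13, 4, 14, 16, 5]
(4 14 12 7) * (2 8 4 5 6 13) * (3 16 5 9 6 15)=(2 8 4 14 12 7 9 6 13)(3 16 5 15)=[0, 1, 8, 16, 14, 15, 13, 9, 4, 6, 10, 11, 7, 2, 12, 3, 5]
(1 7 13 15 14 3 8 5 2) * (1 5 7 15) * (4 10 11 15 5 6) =(1 5 2 6 4 10 11 15 14 3 8 7 13) =[0, 5, 6, 8, 10, 2, 4, 13, 7, 9, 11, 15, 12, 1, 3, 14]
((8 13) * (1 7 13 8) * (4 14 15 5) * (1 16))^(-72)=(16)=[0, 1, 2, 3, 4, 5, 6, 7, 8, 9, 10, 11, 12, 13, 14, 15, 16]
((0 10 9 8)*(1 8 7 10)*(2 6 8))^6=(10)(0 1 2 6 8)=[1, 2, 6, 3, 4, 5, 8, 7, 0, 9, 10]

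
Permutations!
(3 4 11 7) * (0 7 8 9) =[7, 1, 2, 4, 11, 5, 6, 3, 9, 0, 10, 8] =(0 7 3 4 11 8 9)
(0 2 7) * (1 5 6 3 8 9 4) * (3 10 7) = (0 2 3 8 9 4 1 5 6 10 7) = [2, 5, 3, 8, 1, 6, 10, 0, 9, 4, 7]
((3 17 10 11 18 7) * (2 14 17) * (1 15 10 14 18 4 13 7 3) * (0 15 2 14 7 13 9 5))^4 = (0 4 15 9 10 5 11)(1 14 2 17 18 7 3) = [4, 14, 17, 1, 15, 11, 6, 3, 8, 10, 5, 0, 12, 13, 2, 9, 16, 18, 7]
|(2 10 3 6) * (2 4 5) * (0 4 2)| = |(0 4 5)(2 10 3 6)| = 12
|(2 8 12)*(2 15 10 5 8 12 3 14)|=|(2 12 15 10 5 8 3 14)|=8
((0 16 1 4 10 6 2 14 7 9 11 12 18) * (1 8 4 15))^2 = (0 8 10 2 7 11 18 16 4 6 14 9 12) = [8, 1, 7, 3, 6, 5, 14, 11, 10, 12, 2, 18, 0, 13, 9, 15, 4, 17, 16]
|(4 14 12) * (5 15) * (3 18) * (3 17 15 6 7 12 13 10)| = |(3 18 17 15 5 6 7 12 4 14 13 10)| = 12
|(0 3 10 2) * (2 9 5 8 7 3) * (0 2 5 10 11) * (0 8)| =|(0 5)(3 11 8 7)(9 10)| =4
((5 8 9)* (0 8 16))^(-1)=(0 16 5 9 8)=[16, 1, 2, 3, 4, 9, 6, 7, 0, 8, 10, 11, 12, 13, 14, 15, 5]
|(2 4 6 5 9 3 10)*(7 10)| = |(2 4 6 5 9 3 7 10)| = 8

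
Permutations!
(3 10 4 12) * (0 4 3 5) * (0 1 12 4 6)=[6, 12, 2, 10, 4, 1, 0, 7, 8, 9, 3, 11, 5]=(0 6)(1 12 5)(3 10)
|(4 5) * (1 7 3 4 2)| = 6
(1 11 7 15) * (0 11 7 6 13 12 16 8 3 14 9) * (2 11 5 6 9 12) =(0 5 6 13 2 11 9)(1 7 15)(3 14 12 16 8) =[5, 7, 11, 14, 4, 6, 13, 15, 3, 0, 10, 9, 16, 2, 12, 1, 8]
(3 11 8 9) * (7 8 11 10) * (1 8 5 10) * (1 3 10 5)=(11)(1 8 9 10 7)=[0, 8, 2, 3, 4, 5, 6, 1, 9, 10, 7, 11]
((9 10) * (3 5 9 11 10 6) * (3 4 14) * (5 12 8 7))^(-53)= (3 12 8 7 5 9 6 4 14)(10 11)= [0, 1, 2, 12, 14, 9, 4, 5, 7, 6, 11, 10, 8, 13, 3]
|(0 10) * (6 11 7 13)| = 4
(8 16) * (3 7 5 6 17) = (3 7 5 6 17)(8 16) = [0, 1, 2, 7, 4, 6, 17, 5, 16, 9, 10, 11, 12, 13, 14, 15, 8, 3]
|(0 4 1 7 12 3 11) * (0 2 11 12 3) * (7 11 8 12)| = |(0 4 1 11 2 8 12)(3 7)| = 14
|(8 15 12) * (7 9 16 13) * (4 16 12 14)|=9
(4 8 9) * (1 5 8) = (1 5 8 9 4) = [0, 5, 2, 3, 1, 8, 6, 7, 9, 4]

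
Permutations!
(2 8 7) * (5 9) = (2 8 7)(5 9) = [0, 1, 8, 3, 4, 9, 6, 2, 7, 5]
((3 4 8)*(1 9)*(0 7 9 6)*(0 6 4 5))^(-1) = (0 5 3 8 4 1 9 7) = [5, 9, 2, 8, 1, 3, 6, 0, 4, 7]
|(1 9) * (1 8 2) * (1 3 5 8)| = |(1 9)(2 3 5 8)| = 4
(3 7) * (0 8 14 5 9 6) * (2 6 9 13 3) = (0 8 14 5 13 3 7 2 6) = [8, 1, 6, 7, 4, 13, 0, 2, 14, 9, 10, 11, 12, 3, 5]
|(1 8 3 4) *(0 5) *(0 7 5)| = 4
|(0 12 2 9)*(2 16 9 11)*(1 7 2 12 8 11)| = |(0 8 11 12 16 9)(1 7 2)| = 6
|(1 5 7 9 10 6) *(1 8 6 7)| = 6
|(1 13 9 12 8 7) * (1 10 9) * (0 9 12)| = |(0 9)(1 13)(7 10 12 8)| = 4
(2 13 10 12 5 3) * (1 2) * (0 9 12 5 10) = [9, 2, 13, 1, 4, 3, 6, 7, 8, 12, 5, 11, 10, 0] = (0 9 12 10 5 3 1 2 13)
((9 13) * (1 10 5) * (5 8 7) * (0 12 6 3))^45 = (0 12 6 3)(9 13) = [12, 1, 2, 0, 4, 5, 3, 7, 8, 13, 10, 11, 6, 9]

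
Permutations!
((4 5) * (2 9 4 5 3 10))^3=[0, 1, 3, 9, 2, 5, 6, 7, 8, 10, 4]=(2 3 9 10 4)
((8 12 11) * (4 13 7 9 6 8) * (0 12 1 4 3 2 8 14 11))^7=(0 12)(1 11 7 8 14 13 2 6 4 3 9)=[12, 11, 6, 9, 3, 5, 4, 8, 14, 1, 10, 7, 0, 2, 13]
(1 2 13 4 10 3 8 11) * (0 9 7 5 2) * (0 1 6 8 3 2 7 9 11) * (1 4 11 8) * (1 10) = [8, 4, 13, 3, 1, 7, 10, 5, 0, 9, 2, 6, 12, 11] = (0 8)(1 4)(2 13 11 6 10)(5 7)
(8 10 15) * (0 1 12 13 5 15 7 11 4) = (0 1 12 13 5 15 8 10 7 11 4) = [1, 12, 2, 3, 0, 15, 6, 11, 10, 9, 7, 4, 13, 5, 14, 8]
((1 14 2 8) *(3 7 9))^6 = (1 2)(8 14) = [0, 2, 1, 3, 4, 5, 6, 7, 14, 9, 10, 11, 12, 13, 8]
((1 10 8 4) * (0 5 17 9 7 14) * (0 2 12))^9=[5, 10, 12, 3, 1, 17, 6, 14, 4, 7, 8, 11, 0, 13, 2, 15, 16, 9]=(0 5 17 9 7 14 2 12)(1 10 8 4)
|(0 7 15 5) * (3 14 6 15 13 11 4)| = |(0 7 13 11 4 3 14 6 15 5)| = 10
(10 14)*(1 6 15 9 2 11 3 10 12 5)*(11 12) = [0, 6, 12, 10, 4, 1, 15, 7, 8, 2, 14, 3, 5, 13, 11, 9] = (1 6 15 9 2 12 5)(3 10 14 11)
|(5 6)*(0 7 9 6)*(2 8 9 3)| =|(0 7 3 2 8 9 6 5)| =8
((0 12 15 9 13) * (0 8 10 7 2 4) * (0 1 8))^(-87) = (0 9 12 13 15)(1 7)(2 8)(4 10) = [9, 7, 8, 3, 10, 5, 6, 1, 2, 12, 4, 11, 13, 15, 14, 0]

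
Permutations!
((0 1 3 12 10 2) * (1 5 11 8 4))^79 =[2, 4, 10, 1, 8, 0, 6, 7, 11, 9, 12, 5, 3] =(0 2 10 12 3 1 4 8 11 5)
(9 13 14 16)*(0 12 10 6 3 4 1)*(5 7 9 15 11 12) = (0 5 7 9 13 14 16 15 11 12 10 6 3 4 1) = [5, 0, 2, 4, 1, 7, 3, 9, 8, 13, 6, 12, 10, 14, 16, 11, 15]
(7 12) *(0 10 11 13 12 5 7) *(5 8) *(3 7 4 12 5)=[10, 1, 2, 7, 12, 4, 6, 8, 3, 9, 11, 13, 0, 5]=(0 10 11 13 5 4 12)(3 7 8)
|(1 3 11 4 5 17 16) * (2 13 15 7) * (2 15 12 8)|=|(1 3 11 4 5 17 16)(2 13 12 8)(7 15)|=28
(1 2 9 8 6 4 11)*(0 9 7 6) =(0 9 8)(1 2 7 6 4 11) =[9, 2, 7, 3, 11, 5, 4, 6, 0, 8, 10, 1]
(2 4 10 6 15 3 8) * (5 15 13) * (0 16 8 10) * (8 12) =(0 16 12 8 2 4)(3 10 6 13 5 15) =[16, 1, 4, 10, 0, 15, 13, 7, 2, 9, 6, 11, 8, 5, 14, 3, 12]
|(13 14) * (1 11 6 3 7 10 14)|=8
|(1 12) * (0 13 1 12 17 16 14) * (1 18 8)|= 8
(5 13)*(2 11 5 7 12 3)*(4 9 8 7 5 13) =(2 11 13 5 4 9 8 7 12 3) =[0, 1, 11, 2, 9, 4, 6, 12, 7, 8, 10, 13, 3, 5]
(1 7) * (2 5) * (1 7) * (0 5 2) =(7)(0 5) =[5, 1, 2, 3, 4, 0, 6, 7]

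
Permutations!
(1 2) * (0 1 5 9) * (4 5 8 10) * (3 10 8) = (0 1 2 3 10 4 5 9) = [1, 2, 3, 10, 5, 9, 6, 7, 8, 0, 4]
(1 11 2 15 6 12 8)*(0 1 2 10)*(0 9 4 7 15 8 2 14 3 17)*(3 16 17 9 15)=(0 1 11 10 15 6 12 2 8 14 16 17)(3 9 4 7)=[1, 11, 8, 9, 7, 5, 12, 3, 14, 4, 15, 10, 2, 13, 16, 6, 17, 0]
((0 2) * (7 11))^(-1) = (0 2)(7 11) = [2, 1, 0, 3, 4, 5, 6, 11, 8, 9, 10, 7]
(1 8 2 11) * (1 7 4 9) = [0, 8, 11, 3, 9, 5, 6, 4, 2, 1, 10, 7] = (1 8 2 11 7 4 9)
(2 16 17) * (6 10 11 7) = (2 16 17)(6 10 11 7) = [0, 1, 16, 3, 4, 5, 10, 6, 8, 9, 11, 7, 12, 13, 14, 15, 17, 2]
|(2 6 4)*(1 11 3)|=3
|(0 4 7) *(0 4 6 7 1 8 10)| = 7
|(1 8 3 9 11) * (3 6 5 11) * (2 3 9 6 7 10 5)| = 6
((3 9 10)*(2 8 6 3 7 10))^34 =[0, 1, 9, 6, 4, 5, 8, 7, 2, 3, 10] =(10)(2 9 3 6 8)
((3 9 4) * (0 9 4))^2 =(9) =[0, 1, 2, 3, 4, 5, 6, 7, 8, 9]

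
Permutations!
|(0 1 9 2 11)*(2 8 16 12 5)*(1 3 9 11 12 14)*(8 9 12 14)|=8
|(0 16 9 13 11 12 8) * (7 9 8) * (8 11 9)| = |(0 16 11 12 7 8)(9 13)| = 6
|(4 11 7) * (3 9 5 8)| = |(3 9 5 8)(4 11 7)| = 12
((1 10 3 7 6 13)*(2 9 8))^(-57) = [0, 7, 2, 13, 4, 5, 10, 1, 8, 9, 6, 11, 12, 3] = (1 7)(3 13)(6 10)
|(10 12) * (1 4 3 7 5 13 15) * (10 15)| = |(1 4 3 7 5 13 10 12 15)| = 9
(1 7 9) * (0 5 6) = (0 5 6)(1 7 9) = [5, 7, 2, 3, 4, 6, 0, 9, 8, 1]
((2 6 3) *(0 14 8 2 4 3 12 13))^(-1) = (0 13 12 6 2 8 14)(3 4) = [13, 1, 8, 4, 3, 5, 2, 7, 14, 9, 10, 11, 6, 12, 0]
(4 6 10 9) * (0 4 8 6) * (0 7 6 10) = (0 4 7 6)(8 10 9) = [4, 1, 2, 3, 7, 5, 0, 6, 10, 8, 9]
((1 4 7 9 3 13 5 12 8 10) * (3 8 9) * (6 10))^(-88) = (13) = [0, 1, 2, 3, 4, 5, 6, 7, 8, 9, 10, 11, 12, 13]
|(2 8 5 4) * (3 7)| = |(2 8 5 4)(3 7)| = 4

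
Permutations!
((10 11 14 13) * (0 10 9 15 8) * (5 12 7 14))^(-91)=(0 9 7 11 8 13 12 10 15 14 5)=[9, 1, 2, 3, 4, 0, 6, 11, 13, 7, 15, 8, 10, 12, 5, 14]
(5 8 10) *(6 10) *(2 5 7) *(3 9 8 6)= (2 5 6 10 7)(3 9 8)= [0, 1, 5, 9, 4, 6, 10, 2, 3, 8, 7]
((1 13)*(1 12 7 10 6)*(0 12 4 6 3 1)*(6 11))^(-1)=(0 6 11 4 13 1 3 10 7 12)=[6, 3, 2, 10, 13, 5, 11, 12, 8, 9, 7, 4, 0, 1]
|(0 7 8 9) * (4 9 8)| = |(0 7 4 9)| = 4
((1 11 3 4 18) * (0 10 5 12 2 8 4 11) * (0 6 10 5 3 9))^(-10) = (0 2 18 10 9 12 4 6 11 5 8 1 3) = [2, 3, 18, 0, 6, 8, 11, 7, 1, 12, 9, 5, 4, 13, 14, 15, 16, 17, 10]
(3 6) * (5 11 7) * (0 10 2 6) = [10, 1, 6, 0, 4, 11, 3, 5, 8, 9, 2, 7] = (0 10 2 6 3)(5 11 7)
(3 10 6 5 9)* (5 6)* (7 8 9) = (3 10 5 7 8 9) = [0, 1, 2, 10, 4, 7, 6, 8, 9, 3, 5]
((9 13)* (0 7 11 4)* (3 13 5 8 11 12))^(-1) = (0 4 11 8 5 9 13 3 12 7) = [4, 1, 2, 12, 11, 9, 6, 0, 5, 13, 10, 8, 7, 3]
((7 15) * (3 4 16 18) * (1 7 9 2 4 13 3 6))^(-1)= (1 6 18 16 4 2 9 15 7)(3 13)= [0, 6, 9, 13, 2, 5, 18, 1, 8, 15, 10, 11, 12, 3, 14, 7, 4, 17, 16]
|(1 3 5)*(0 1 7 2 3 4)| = |(0 1 4)(2 3 5 7)| = 12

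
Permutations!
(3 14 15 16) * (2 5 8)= (2 5 8)(3 14 15 16)= [0, 1, 5, 14, 4, 8, 6, 7, 2, 9, 10, 11, 12, 13, 15, 16, 3]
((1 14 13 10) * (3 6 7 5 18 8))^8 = (3 7 18)(5 8 6) = [0, 1, 2, 7, 4, 8, 5, 18, 6, 9, 10, 11, 12, 13, 14, 15, 16, 17, 3]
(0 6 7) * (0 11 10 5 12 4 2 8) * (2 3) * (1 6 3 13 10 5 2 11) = (0 3 11 5 12 4 13 10 2 8)(1 6 7) = [3, 6, 8, 11, 13, 12, 7, 1, 0, 9, 2, 5, 4, 10]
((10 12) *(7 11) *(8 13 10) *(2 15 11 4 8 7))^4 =[0, 1, 15, 3, 12, 5, 6, 10, 7, 9, 8, 2, 13, 4, 14, 11] =(2 15 11)(4 12 13)(7 10 8)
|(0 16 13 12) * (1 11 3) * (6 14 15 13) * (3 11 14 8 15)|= 21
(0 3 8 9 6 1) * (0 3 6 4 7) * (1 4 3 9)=(0 6 4 7)(1 9 3 8)=[6, 9, 2, 8, 7, 5, 4, 0, 1, 3]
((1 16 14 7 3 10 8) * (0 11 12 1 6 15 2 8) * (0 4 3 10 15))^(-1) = (0 6 8 2 15 3 4 10 7 14 16 1 12 11) = [6, 12, 15, 4, 10, 5, 8, 14, 2, 9, 7, 0, 11, 13, 16, 3, 1]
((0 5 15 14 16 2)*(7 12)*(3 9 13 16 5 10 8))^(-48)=(16)=[0, 1, 2, 3, 4, 5, 6, 7, 8, 9, 10, 11, 12, 13, 14, 15, 16]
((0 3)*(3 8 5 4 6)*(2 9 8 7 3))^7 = [7, 1, 9, 0, 6, 4, 2, 3, 5, 8] = (0 7 3)(2 9 8 5 4 6)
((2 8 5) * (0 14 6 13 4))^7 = (0 6 4 14 13)(2 8 5) = [6, 1, 8, 3, 14, 2, 4, 7, 5, 9, 10, 11, 12, 0, 13]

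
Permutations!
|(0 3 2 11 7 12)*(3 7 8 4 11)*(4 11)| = |(0 7 12)(2 3)(8 11)| = 6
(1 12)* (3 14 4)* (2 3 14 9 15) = (1 12)(2 3 9 15)(4 14) = [0, 12, 3, 9, 14, 5, 6, 7, 8, 15, 10, 11, 1, 13, 4, 2]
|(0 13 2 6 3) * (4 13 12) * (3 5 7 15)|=10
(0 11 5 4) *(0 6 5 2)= [11, 1, 0, 3, 6, 4, 5, 7, 8, 9, 10, 2]= (0 11 2)(4 6 5)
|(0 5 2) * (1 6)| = |(0 5 2)(1 6)| = 6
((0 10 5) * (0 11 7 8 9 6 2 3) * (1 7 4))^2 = [5, 8, 0, 10, 7, 4, 3, 9, 6, 2, 11, 1] = (0 5 4 7 9 2)(1 8 6 3 10 11)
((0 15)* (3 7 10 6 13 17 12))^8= [0, 1, 2, 7, 4, 5, 13, 10, 8, 9, 6, 11, 3, 17, 14, 15, 16, 12]= (3 7 10 6 13 17 12)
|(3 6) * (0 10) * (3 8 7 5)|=10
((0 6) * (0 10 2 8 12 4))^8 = [6, 1, 8, 3, 0, 5, 10, 7, 12, 9, 2, 11, 4] = (0 6 10 2 8 12 4)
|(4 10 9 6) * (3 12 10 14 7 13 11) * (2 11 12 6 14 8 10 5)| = 13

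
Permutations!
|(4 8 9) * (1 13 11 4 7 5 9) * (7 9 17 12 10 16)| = |(1 13 11 4 8)(5 17 12 10 16 7)| = 30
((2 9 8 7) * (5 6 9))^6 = (9) = [0, 1, 2, 3, 4, 5, 6, 7, 8, 9]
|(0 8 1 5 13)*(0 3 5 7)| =|(0 8 1 7)(3 5 13)| =12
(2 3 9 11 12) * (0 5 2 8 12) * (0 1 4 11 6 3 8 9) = (0 5 2 8 12 9 6 3)(1 4 11) = [5, 4, 8, 0, 11, 2, 3, 7, 12, 6, 10, 1, 9]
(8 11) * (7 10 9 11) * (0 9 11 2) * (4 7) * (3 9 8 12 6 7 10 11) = [8, 1, 0, 9, 10, 5, 7, 11, 4, 2, 3, 12, 6] = (0 8 4 10 3 9 2)(6 7 11 12)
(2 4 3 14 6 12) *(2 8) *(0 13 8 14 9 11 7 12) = (0 13 8 2 4 3 9 11 7 12 14 6) = [13, 1, 4, 9, 3, 5, 0, 12, 2, 11, 10, 7, 14, 8, 6]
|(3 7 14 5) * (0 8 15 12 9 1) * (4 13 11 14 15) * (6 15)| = 14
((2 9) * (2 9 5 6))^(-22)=(9)(2 6 5)=[0, 1, 6, 3, 4, 2, 5, 7, 8, 9]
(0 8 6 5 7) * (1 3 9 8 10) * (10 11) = (0 11 10 1 3 9 8 6 5 7) = [11, 3, 2, 9, 4, 7, 5, 0, 6, 8, 1, 10]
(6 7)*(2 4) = (2 4)(6 7) = [0, 1, 4, 3, 2, 5, 7, 6]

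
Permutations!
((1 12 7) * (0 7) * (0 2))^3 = [12, 0, 1, 3, 4, 5, 6, 2, 8, 9, 10, 11, 7] = (0 12 7 2 1)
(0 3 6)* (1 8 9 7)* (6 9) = [3, 8, 2, 9, 4, 5, 0, 1, 6, 7] = (0 3 9 7 1 8 6)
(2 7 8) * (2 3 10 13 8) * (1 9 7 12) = [0, 9, 12, 10, 4, 5, 6, 2, 3, 7, 13, 11, 1, 8] = (1 9 7 2 12)(3 10 13 8)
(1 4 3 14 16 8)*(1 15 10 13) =[0, 4, 2, 14, 3, 5, 6, 7, 15, 9, 13, 11, 12, 1, 16, 10, 8] =(1 4 3 14 16 8 15 10 13)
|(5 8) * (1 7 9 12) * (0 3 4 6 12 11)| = 18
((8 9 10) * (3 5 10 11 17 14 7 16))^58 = (3 7 17 9 10)(5 16 14 11 8) = [0, 1, 2, 7, 4, 16, 6, 17, 5, 10, 3, 8, 12, 13, 11, 15, 14, 9]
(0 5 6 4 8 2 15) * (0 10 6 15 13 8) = (0 5 15 10 6 4)(2 13 8) = [5, 1, 13, 3, 0, 15, 4, 7, 2, 9, 6, 11, 12, 8, 14, 10]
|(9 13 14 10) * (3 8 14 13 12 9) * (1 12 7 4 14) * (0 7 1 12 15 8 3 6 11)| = 35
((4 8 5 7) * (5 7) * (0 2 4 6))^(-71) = (0 2 4 8 7 6) = [2, 1, 4, 3, 8, 5, 0, 6, 7]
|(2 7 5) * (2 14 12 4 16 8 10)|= |(2 7 5 14 12 4 16 8 10)|= 9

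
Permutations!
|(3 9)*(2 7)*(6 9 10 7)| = 6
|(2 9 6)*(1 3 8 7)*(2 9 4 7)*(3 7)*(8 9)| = 6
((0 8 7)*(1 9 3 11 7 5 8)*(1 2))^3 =(0 9 7 1 11 2 3)(5 8) =[9, 11, 3, 0, 4, 8, 6, 1, 5, 7, 10, 2]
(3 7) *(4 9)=[0, 1, 2, 7, 9, 5, 6, 3, 8, 4]=(3 7)(4 9)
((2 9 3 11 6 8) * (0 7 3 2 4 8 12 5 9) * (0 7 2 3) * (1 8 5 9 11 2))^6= (0 6)(1 12)(2 5)(3 4)(7 11)(8 9)= [6, 12, 5, 4, 3, 2, 0, 11, 9, 8, 10, 7, 1]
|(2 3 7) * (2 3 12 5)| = |(2 12 5)(3 7)| = 6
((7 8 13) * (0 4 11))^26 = (0 11 4)(7 13 8) = [11, 1, 2, 3, 0, 5, 6, 13, 7, 9, 10, 4, 12, 8]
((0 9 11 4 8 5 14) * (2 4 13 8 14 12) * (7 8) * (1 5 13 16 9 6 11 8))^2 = (0 11 9 13 1 12 4)(2 14 6 16 8 7 5) = [11, 12, 14, 3, 0, 2, 16, 5, 7, 13, 10, 9, 4, 1, 6, 15, 8]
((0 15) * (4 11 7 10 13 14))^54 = [0, 1, 2, 3, 4, 5, 6, 7, 8, 9, 10, 11, 12, 13, 14, 15] = (15)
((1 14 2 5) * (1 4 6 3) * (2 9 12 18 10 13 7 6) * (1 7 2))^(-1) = (1 4 5 2 13 10 18 12 9 14)(3 6 7) = [0, 4, 13, 6, 5, 2, 7, 3, 8, 14, 18, 11, 9, 10, 1, 15, 16, 17, 12]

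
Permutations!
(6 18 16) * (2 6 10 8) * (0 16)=(0 16 10 8 2 6 18)=[16, 1, 6, 3, 4, 5, 18, 7, 2, 9, 8, 11, 12, 13, 14, 15, 10, 17, 0]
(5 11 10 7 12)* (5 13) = (5 11 10 7 12 13) = [0, 1, 2, 3, 4, 11, 6, 12, 8, 9, 7, 10, 13, 5]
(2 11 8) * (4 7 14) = (2 11 8)(4 7 14) = [0, 1, 11, 3, 7, 5, 6, 14, 2, 9, 10, 8, 12, 13, 4]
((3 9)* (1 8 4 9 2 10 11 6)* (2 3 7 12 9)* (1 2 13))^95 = (1 13 4 8)(2 6 11 10)(7 9 12) = [0, 13, 6, 3, 8, 5, 11, 9, 1, 12, 2, 10, 7, 4]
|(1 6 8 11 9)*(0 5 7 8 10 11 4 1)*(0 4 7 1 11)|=|(0 5 1 6 10)(4 11 9)(7 8)|=30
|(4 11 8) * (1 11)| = 4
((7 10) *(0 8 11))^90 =(11) =[0, 1, 2, 3, 4, 5, 6, 7, 8, 9, 10, 11]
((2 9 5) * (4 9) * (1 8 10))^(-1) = [0, 10, 5, 3, 2, 9, 6, 7, 1, 4, 8] = (1 10 8)(2 5 9 4)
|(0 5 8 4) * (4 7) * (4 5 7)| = 5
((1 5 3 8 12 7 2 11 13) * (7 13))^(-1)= (1 13 12 8 3 5)(2 7 11)= [0, 13, 7, 5, 4, 1, 6, 11, 3, 9, 10, 2, 8, 12]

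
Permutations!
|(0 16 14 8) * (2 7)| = 4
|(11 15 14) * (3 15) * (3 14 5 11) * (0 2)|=|(0 2)(3 15 5 11 14)|=10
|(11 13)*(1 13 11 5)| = 3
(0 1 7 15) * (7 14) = (0 1 14 7 15) = [1, 14, 2, 3, 4, 5, 6, 15, 8, 9, 10, 11, 12, 13, 7, 0]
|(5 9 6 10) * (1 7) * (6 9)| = |(1 7)(5 6 10)| = 6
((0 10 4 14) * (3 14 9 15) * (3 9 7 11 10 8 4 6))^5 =(0 10 8 6 4 3 7 14 11)(9 15) =[10, 1, 2, 7, 3, 5, 4, 14, 6, 15, 8, 0, 12, 13, 11, 9]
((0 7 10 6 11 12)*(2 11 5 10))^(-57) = (0 11 7 12 2) = [11, 1, 0, 3, 4, 5, 6, 12, 8, 9, 10, 7, 2]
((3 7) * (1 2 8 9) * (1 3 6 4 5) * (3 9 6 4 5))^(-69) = (9)(1 2 8 6 5) = [0, 2, 8, 3, 4, 1, 5, 7, 6, 9]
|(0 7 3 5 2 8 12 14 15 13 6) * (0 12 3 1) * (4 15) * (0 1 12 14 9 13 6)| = |(0 7 12 9 13)(2 8 3 5)(4 15 6 14)| = 20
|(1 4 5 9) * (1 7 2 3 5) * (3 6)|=6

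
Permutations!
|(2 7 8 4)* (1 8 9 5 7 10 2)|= 6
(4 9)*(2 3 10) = (2 3 10)(4 9) = [0, 1, 3, 10, 9, 5, 6, 7, 8, 4, 2]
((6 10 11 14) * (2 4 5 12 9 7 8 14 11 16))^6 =(2 8 4 14 5 6 12 10 9 16 7) =[0, 1, 8, 3, 14, 6, 12, 2, 4, 16, 9, 11, 10, 13, 5, 15, 7]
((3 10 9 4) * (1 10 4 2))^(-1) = (1 2 9 10)(3 4) = [0, 2, 9, 4, 3, 5, 6, 7, 8, 10, 1]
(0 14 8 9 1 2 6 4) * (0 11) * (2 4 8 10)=(0 14 10 2 6 8 9 1 4 11)=[14, 4, 6, 3, 11, 5, 8, 7, 9, 1, 2, 0, 12, 13, 10]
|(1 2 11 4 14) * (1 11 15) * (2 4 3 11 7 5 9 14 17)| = |(1 4 17 2 15)(3 11)(5 9 14 7)| = 20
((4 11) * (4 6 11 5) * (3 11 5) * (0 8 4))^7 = (11) = [0, 1, 2, 3, 4, 5, 6, 7, 8, 9, 10, 11]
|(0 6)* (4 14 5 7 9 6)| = |(0 4 14 5 7 9 6)| = 7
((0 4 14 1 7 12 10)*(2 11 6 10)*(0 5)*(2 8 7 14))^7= [0, 14, 2, 3, 4, 5, 6, 12, 7, 9, 10, 11, 8, 13, 1]= (1 14)(7 12 8)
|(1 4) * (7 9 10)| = 6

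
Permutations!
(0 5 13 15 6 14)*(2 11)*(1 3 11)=[5, 3, 1, 11, 4, 13, 14, 7, 8, 9, 10, 2, 12, 15, 0, 6]=(0 5 13 15 6 14)(1 3 11 2)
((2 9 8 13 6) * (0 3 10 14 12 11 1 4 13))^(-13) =[0, 1, 2, 3, 4, 5, 6, 7, 8, 9, 10, 11, 12, 13, 14] =(14)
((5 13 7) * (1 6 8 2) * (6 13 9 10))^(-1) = (1 2 8 6 10 9 5 7 13) = [0, 2, 8, 3, 4, 7, 10, 13, 6, 5, 9, 11, 12, 1]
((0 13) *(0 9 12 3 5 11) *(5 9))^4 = [0, 1, 2, 9, 4, 5, 6, 7, 8, 12, 10, 11, 3, 13] = (13)(3 9 12)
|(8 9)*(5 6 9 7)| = |(5 6 9 8 7)| = 5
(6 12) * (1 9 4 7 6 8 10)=(1 9 4 7 6 12 8 10)=[0, 9, 2, 3, 7, 5, 12, 6, 10, 4, 1, 11, 8]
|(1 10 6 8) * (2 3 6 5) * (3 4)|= |(1 10 5 2 4 3 6 8)|= 8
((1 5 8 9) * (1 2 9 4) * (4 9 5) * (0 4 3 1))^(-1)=(0 4)(1 3)(2 9 8 5)=[4, 3, 9, 1, 0, 2, 6, 7, 5, 8]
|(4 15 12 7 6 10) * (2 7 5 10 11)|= |(2 7 6 11)(4 15 12 5 10)|= 20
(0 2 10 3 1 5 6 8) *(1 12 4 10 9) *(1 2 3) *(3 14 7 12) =(0 14 7 12 4 10 1 5 6 8)(2 9) =[14, 5, 9, 3, 10, 6, 8, 12, 0, 2, 1, 11, 4, 13, 7]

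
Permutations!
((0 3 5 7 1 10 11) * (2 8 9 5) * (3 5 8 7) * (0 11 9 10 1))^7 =[3, 1, 0, 7, 4, 2, 6, 5, 10, 8, 9, 11] =(11)(0 3 7 5 2)(8 10 9)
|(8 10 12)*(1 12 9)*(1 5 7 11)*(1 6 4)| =10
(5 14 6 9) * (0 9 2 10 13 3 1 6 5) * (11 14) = (0 9)(1 6 2 10 13 3)(5 11 14) = [9, 6, 10, 1, 4, 11, 2, 7, 8, 0, 13, 14, 12, 3, 5]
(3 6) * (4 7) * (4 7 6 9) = (3 9 4 6) = [0, 1, 2, 9, 6, 5, 3, 7, 8, 4]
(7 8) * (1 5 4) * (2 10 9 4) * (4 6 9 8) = [0, 5, 10, 3, 1, 2, 9, 4, 7, 6, 8] = (1 5 2 10 8 7 4)(6 9)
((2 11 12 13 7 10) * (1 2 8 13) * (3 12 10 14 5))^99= (14)= [0, 1, 2, 3, 4, 5, 6, 7, 8, 9, 10, 11, 12, 13, 14]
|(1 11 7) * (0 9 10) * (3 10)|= |(0 9 3 10)(1 11 7)|= 12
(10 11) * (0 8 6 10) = (0 8 6 10 11) = [8, 1, 2, 3, 4, 5, 10, 7, 6, 9, 11, 0]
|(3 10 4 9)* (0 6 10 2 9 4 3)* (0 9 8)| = |(0 6 10 3 2 8)| = 6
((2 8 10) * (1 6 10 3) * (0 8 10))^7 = (0 3 6 8 1)(2 10) = [3, 0, 10, 6, 4, 5, 8, 7, 1, 9, 2]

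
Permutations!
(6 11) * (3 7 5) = (3 7 5)(6 11) = [0, 1, 2, 7, 4, 3, 11, 5, 8, 9, 10, 6]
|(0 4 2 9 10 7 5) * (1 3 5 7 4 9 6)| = 9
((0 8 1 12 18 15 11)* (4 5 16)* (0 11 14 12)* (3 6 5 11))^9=[0, 1, 2, 16, 6, 11, 4, 7, 8, 9, 10, 5, 18, 13, 12, 14, 3, 17, 15]=(3 16)(4 6)(5 11)(12 18 15 14)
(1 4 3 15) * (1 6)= (1 4 3 15 6)= [0, 4, 2, 15, 3, 5, 1, 7, 8, 9, 10, 11, 12, 13, 14, 6]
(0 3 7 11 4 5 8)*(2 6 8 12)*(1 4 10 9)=(0 3 7 11 10 9 1 4 5 12 2 6 8)=[3, 4, 6, 7, 5, 12, 8, 11, 0, 1, 9, 10, 2]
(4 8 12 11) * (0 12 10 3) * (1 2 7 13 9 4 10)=(0 12 11 10 3)(1 2 7 13 9 4 8)=[12, 2, 7, 0, 8, 5, 6, 13, 1, 4, 3, 10, 11, 9]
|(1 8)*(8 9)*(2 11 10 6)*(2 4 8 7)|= |(1 9 7 2 11 10 6 4 8)|= 9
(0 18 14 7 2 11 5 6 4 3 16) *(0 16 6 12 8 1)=(0 18 14 7 2 11 5 12 8 1)(3 6 4)=[18, 0, 11, 6, 3, 12, 4, 2, 1, 9, 10, 5, 8, 13, 7, 15, 16, 17, 14]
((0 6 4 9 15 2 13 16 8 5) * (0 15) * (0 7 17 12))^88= [7, 1, 5, 3, 12, 16, 17, 6, 13, 0, 10, 11, 9, 15, 14, 8, 2, 4]= (0 7 6 17 4 12 9)(2 5 16)(8 13 15)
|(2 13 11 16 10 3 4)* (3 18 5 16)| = |(2 13 11 3 4)(5 16 10 18)| = 20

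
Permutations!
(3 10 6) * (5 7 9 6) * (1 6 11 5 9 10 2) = (1 6 3 2)(5 7 10 9 11) = [0, 6, 1, 2, 4, 7, 3, 10, 8, 11, 9, 5]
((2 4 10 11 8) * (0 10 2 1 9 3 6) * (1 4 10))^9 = (0 6 3 9 1)(2 4 8 11 10) = [6, 0, 4, 9, 8, 5, 3, 7, 11, 1, 2, 10]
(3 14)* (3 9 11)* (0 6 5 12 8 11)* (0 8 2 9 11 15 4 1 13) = [6, 13, 9, 14, 1, 12, 5, 7, 15, 8, 10, 3, 2, 0, 11, 4] = (0 6 5 12 2 9 8 15 4 1 13)(3 14 11)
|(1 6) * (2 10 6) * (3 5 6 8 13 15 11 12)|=11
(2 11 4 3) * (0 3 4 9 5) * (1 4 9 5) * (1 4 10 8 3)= (0 1 10 8 3 2 11 5)(4 9)= [1, 10, 11, 2, 9, 0, 6, 7, 3, 4, 8, 5]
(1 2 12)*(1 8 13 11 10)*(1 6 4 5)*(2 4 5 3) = (1 4 3 2 12 8 13 11 10 6 5) = [0, 4, 12, 2, 3, 1, 5, 7, 13, 9, 6, 10, 8, 11]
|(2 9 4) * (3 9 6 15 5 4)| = 10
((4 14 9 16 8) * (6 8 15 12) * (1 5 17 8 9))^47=(1 14 4 8 17 5)(6 16 12 9 15)=[0, 14, 2, 3, 8, 1, 16, 7, 17, 15, 10, 11, 9, 13, 4, 6, 12, 5]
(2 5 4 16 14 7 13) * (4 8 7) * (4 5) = (2 4 16 14 5 8 7 13) = [0, 1, 4, 3, 16, 8, 6, 13, 7, 9, 10, 11, 12, 2, 5, 15, 14]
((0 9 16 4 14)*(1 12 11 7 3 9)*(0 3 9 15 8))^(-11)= [1, 12, 2, 15, 14, 5, 6, 9, 0, 16, 10, 7, 11, 13, 3, 8, 4]= (0 1 12 11 7 9 16 4 14 3 15 8)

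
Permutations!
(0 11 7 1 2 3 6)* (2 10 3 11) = (0 2 11 7 1 10 3 6) = [2, 10, 11, 6, 4, 5, 0, 1, 8, 9, 3, 7]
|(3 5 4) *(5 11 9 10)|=|(3 11 9 10 5 4)|=6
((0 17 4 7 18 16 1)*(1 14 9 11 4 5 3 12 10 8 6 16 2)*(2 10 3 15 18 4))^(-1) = (0 1 2 11 9 14 16 6 8 10 18 15 5 17)(3 12)(4 7) = [1, 2, 11, 12, 7, 17, 8, 4, 10, 14, 18, 9, 3, 13, 16, 5, 6, 0, 15]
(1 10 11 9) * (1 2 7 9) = [0, 10, 7, 3, 4, 5, 6, 9, 8, 2, 11, 1] = (1 10 11)(2 7 9)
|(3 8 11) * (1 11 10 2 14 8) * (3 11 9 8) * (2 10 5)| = |(1 9 8 5 2 14 3)| = 7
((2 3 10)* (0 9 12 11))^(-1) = (0 11 12 9)(2 10 3) = [11, 1, 10, 2, 4, 5, 6, 7, 8, 0, 3, 12, 9]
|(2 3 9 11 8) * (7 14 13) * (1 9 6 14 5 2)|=|(1 9 11 8)(2 3 6 14 13 7 5)|=28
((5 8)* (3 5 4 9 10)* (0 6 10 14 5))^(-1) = (0 3 10 6)(4 8 5 14 9) = [3, 1, 2, 10, 8, 14, 0, 7, 5, 4, 6, 11, 12, 13, 9]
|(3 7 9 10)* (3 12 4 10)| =3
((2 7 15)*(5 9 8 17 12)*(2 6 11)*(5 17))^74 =(17)(2 11 6 15 7)(5 8 9) =[0, 1, 11, 3, 4, 8, 15, 2, 9, 5, 10, 6, 12, 13, 14, 7, 16, 17]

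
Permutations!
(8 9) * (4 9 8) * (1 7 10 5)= (1 7 10 5)(4 9)= [0, 7, 2, 3, 9, 1, 6, 10, 8, 4, 5]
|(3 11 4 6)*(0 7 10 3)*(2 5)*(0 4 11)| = |(11)(0 7 10 3)(2 5)(4 6)| = 4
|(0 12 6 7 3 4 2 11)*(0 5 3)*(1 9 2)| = |(0 12 6 7)(1 9 2 11 5 3 4)| = 28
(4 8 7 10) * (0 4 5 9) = (0 4 8 7 10 5 9) = [4, 1, 2, 3, 8, 9, 6, 10, 7, 0, 5]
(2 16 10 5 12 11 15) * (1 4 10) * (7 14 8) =(1 4 10 5 12 11 15 2 16)(7 14 8) =[0, 4, 16, 3, 10, 12, 6, 14, 7, 9, 5, 15, 11, 13, 8, 2, 1]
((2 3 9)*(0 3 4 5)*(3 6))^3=(0 9 5 3 4 6 2)=[9, 1, 0, 4, 6, 3, 2, 7, 8, 5]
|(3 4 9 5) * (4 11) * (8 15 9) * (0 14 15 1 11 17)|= 28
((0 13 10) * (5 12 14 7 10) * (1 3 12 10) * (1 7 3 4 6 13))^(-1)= (0 10 5 13 6 4 1)(3 14 12)= [10, 0, 2, 14, 1, 13, 4, 7, 8, 9, 5, 11, 3, 6, 12]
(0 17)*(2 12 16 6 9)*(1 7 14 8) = (0 17)(1 7 14 8)(2 12 16 6 9) = [17, 7, 12, 3, 4, 5, 9, 14, 1, 2, 10, 11, 16, 13, 8, 15, 6, 0]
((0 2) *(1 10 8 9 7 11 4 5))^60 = (1 7)(4 8)(5 9)(10 11) = [0, 7, 2, 3, 8, 9, 6, 1, 4, 5, 11, 10]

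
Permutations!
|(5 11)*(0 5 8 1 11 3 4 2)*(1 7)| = 20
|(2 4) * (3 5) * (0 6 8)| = |(0 6 8)(2 4)(3 5)| = 6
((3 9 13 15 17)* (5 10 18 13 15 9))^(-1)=(3 17 15 9 13 18 10 5)=[0, 1, 2, 17, 4, 3, 6, 7, 8, 13, 5, 11, 12, 18, 14, 9, 16, 15, 10]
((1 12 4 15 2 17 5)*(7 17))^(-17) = (1 5 17 7 2 15 4 12) = [0, 5, 15, 3, 12, 17, 6, 2, 8, 9, 10, 11, 1, 13, 14, 4, 16, 7]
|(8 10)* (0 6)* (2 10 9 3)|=|(0 6)(2 10 8 9 3)|=10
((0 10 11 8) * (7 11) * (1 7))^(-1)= [8, 10, 2, 3, 4, 5, 6, 1, 11, 9, 0, 7]= (0 8 11 7 1 10)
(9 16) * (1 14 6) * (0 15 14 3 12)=(0 15 14 6 1 3 12)(9 16)=[15, 3, 2, 12, 4, 5, 1, 7, 8, 16, 10, 11, 0, 13, 6, 14, 9]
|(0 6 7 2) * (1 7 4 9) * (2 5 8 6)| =|(0 2)(1 7 5 8 6 4 9)| =14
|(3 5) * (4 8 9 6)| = 4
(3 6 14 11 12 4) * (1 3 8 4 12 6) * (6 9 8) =[0, 3, 2, 1, 6, 5, 14, 7, 4, 8, 10, 9, 12, 13, 11] =(1 3)(4 6 14 11 9 8)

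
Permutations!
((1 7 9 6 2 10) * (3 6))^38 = [0, 3, 7, 10, 4, 5, 1, 6, 8, 2, 9] = (1 3 10 9 2 7 6)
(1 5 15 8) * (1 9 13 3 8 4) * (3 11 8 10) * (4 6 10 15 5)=(1 4)(3 15 6 10)(8 9 13 11)=[0, 4, 2, 15, 1, 5, 10, 7, 9, 13, 3, 8, 12, 11, 14, 6]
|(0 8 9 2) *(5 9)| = 5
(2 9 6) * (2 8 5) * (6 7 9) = (2 6 8 5)(7 9) = [0, 1, 6, 3, 4, 2, 8, 9, 5, 7]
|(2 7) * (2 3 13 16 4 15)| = 7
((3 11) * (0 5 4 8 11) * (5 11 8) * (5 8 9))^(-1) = (0 3 11)(4 5 9 8) = [3, 1, 2, 11, 5, 9, 6, 7, 4, 8, 10, 0]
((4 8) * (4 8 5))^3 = [0, 1, 2, 3, 5, 4, 6, 7, 8] = (8)(4 5)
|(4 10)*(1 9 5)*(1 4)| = 5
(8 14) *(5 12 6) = (5 12 6)(8 14) = [0, 1, 2, 3, 4, 12, 5, 7, 14, 9, 10, 11, 6, 13, 8]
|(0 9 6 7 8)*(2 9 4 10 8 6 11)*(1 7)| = |(0 4 10 8)(1 7 6)(2 9 11)| = 12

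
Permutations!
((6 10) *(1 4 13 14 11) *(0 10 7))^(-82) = (0 6)(1 14 4 11 13)(7 10) = [6, 14, 2, 3, 11, 5, 0, 10, 8, 9, 7, 13, 12, 1, 4]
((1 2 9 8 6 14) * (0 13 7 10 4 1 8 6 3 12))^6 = (0 2 12 1 3 4 8 10 14 7 6 13 9) = [2, 3, 12, 4, 8, 5, 13, 6, 10, 0, 14, 11, 1, 9, 7]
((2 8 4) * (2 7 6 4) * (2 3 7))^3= [0, 1, 7, 4, 3, 5, 8, 2, 6]= (2 7)(3 4)(6 8)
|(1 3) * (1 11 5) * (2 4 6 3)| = |(1 2 4 6 3 11 5)| = 7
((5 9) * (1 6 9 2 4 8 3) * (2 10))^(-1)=(1 3 8 4 2 10 5 9 6)=[0, 3, 10, 8, 2, 9, 1, 7, 4, 6, 5]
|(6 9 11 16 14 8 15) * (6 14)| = 12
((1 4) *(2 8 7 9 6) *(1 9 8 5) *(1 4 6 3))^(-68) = (1 2 4 3 6 5 9) = [0, 2, 4, 6, 3, 9, 5, 7, 8, 1]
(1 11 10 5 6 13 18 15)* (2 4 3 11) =(1 2 4 3 11 10 5 6 13 18 15) =[0, 2, 4, 11, 3, 6, 13, 7, 8, 9, 5, 10, 12, 18, 14, 1, 16, 17, 15]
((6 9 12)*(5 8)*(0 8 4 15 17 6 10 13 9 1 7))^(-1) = (0 7 1 6 17 15 4 5 8)(9 13 10 12) = [7, 6, 2, 3, 5, 8, 17, 1, 0, 13, 12, 11, 9, 10, 14, 4, 16, 15]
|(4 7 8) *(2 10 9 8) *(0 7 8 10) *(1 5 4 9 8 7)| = |(0 1 5 4 7 2)(8 9 10)| = 6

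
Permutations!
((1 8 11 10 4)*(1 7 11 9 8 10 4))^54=[0, 1, 2, 3, 4, 5, 6, 7, 8, 9, 10, 11]=(11)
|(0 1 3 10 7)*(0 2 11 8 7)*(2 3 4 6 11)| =|(0 1 4 6 11 8 7 3 10)| =9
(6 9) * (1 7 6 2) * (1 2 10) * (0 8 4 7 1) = (0 8 4 7 6 9 10) = [8, 1, 2, 3, 7, 5, 9, 6, 4, 10, 0]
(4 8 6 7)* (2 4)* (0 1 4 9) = [1, 4, 9, 3, 8, 5, 7, 2, 6, 0] = (0 1 4 8 6 7 2 9)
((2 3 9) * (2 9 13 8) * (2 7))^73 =[0, 1, 8, 7, 4, 5, 6, 13, 3, 9, 10, 11, 12, 2] =(2 8 3 7 13)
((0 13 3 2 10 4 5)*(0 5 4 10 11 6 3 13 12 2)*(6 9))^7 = (13) = [0, 1, 2, 3, 4, 5, 6, 7, 8, 9, 10, 11, 12, 13]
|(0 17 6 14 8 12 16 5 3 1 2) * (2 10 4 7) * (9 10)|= |(0 17 6 14 8 12 16 5 3 1 9 10 4 7 2)|= 15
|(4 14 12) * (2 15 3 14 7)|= |(2 15 3 14 12 4 7)|= 7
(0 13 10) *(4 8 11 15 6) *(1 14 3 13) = (0 1 14 3 13 10)(4 8 11 15 6) = [1, 14, 2, 13, 8, 5, 4, 7, 11, 9, 0, 15, 12, 10, 3, 6]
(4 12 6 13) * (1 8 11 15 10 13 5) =[0, 8, 2, 3, 12, 1, 5, 7, 11, 9, 13, 15, 6, 4, 14, 10] =(1 8 11 15 10 13 4 12 6 5)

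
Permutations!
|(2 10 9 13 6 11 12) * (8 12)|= |(2 10 9 13 6 11 8 12)|= 8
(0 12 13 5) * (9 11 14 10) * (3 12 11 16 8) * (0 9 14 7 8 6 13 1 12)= (0 11 7 8 3)(1 12)(5 9 16 6 13)(10 14)= [11, 12, 2, 0, 4, 9, 13, 8, 3, 16, 14, 7, 1, 5, 10, 15, 6]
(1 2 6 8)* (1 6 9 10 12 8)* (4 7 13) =[0, 2, 9, 3, 7, 5, 1, 13, 6, 10, 12, 11, 8, 4] =(1 2 9 10 12 8 6)(4 7 13)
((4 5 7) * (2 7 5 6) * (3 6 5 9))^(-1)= [0, 1, 6, 9, 7, 4, 3, 2, 8, 5]= (2 6 3 9 5 4 7)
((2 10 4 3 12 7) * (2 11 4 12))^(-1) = [0, 1, 3, 4, 11, 5, 6, 12, 8, 9, 2, 7, 10] = (2 3 4 11 7 12 10)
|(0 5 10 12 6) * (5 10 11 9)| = 12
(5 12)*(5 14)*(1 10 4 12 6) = (1 10 4 12 14 5 6) = [0, 10, 2, 3, 12, 6, 1, 7, 8, 9, 4, 11, 14, 13, 5]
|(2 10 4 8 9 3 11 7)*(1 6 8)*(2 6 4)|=6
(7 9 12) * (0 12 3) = (0 12 7 9 3) = [12, 1, 2, 0, 4, 5, 6, 9, 8, 3, 10, 11, 7]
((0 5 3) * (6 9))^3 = (6 9) = [0, 1, 2, 3, 4, 5, 9, 7, 8, 6]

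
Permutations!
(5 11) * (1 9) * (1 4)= [0, 9, 2, 3, 1, 11, 6, 7, 8, 4, 10, 5]= (1 9 4)(5 11)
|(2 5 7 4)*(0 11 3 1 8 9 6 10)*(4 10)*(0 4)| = |(0 11 3 1 8 9 6)(2 5 7 10 4)| = 35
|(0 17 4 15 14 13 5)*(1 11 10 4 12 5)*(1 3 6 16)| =|(0 17 12 5)(1 11 10 4 15 14 13 3 6 16)| =20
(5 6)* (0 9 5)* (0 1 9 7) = [7, 9, 2, 3, 4, 6, 1, 0, 8, 5] = (0 7)(1 9 5 6)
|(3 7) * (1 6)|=2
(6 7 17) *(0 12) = (0 12)(6 7 17) = [12, 1, 2, 3, 4, 5, 7, 17, 8, 9, 10, 11, 0, 13, 14, 15, 16, 6]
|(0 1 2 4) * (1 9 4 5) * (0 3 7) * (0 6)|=6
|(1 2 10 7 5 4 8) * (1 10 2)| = |(4 8 10 7 5)| = 5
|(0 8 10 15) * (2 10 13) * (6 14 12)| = 6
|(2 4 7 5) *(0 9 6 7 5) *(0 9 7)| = 12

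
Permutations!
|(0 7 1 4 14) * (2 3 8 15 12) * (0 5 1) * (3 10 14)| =|(0 7)(1 4 3 8 15 12 2 10 14 5)| =10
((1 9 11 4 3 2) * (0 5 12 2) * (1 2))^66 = (0 12 9 4)(1 11 3 5) = [12, 11, 2, 5, 0, 1, 6, 7, 8, 4, 10, 3, 9]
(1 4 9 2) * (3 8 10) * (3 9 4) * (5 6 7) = [0, 3, 1, 8, 4, 6, 7, 5, 10, 2, 9] = (1 3 8 10 9 2)(5 6 7)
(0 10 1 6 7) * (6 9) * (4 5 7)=(0 10 1 9 6 4 5 7)=[10, 9, 2, 3, 5, 7, 4, 0, 8, 6, 1]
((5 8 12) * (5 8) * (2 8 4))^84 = (12) = [0, 1, 2, 3, 4, 5, 6, 7, 8, 9, 10, 11, 12]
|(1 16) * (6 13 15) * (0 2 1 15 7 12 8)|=|(0 2 1 16 15 6 13 7 12 8)|=10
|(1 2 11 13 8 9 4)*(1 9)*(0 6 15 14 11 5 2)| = 8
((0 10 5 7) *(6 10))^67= [10, 1, 2, 3, 4, 0, 5, 6, 8, 9, 7]= (0 10 7 6 5)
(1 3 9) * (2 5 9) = [0, 3, 5, 2, 4, 9, 6, 7, 8, 1] = (1 3 2 5 9)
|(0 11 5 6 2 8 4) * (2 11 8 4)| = |(0 8 2 4)(5 6 11)| = 12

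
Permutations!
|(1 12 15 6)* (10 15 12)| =|(1 10 15 6)| =4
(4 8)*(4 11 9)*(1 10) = (1 10)(4 8 11 9) = [0, 10, 2, 3, 8, 5, 6, 7, 11, 4, 1, 9]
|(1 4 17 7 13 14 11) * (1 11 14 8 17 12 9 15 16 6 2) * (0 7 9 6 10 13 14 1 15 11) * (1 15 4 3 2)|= |(0 7 14 15 16 10 13 8 17 9 11)(1 3 2 4 12 6)|= 66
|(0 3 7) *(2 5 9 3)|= 6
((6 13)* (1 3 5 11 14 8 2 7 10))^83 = (1 5 14 2 10 3 11 8 7)(6 13) = [0, 5, 10, 11, 4, 14, 13, 1, 7, 9, 3, 8, 12, 6, 2]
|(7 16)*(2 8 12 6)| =|(2 8 12 6)(7 16)| =4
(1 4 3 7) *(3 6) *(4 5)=(1 5 4 6 3 7)=[0, 5, 2, 7, 6, 4, 3, 1]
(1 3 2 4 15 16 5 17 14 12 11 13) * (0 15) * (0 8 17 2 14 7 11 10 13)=[15, 3, 4, 14, 8, 2, 6, 11, 17, 9, 13, 0, 10, 1, 12, 16, 5, 7]=(0 15 16 5 2 4 8 17 7 11)(1 3 14 12 10 13)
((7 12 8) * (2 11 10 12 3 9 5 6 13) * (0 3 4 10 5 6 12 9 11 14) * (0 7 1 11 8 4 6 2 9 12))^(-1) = [5, 8, 9, 0, 12, 11, 7, 14, 3, 13, 4, 1, 10, 6, 2] = (0 5 11 1 8 3)(2 9 13 6 7 14)(4 12 10)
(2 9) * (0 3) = (0 3)(2 9) = [3, 1, 9, 0, 4, 5, 6, 7, 8, 2]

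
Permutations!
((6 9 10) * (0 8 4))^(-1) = [4, 1, 2, 3, 8, 5, 10, 7, 0, 6, 9] = (0 4 8)(6 10 9)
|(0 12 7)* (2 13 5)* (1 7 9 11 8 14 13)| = |(0 12 9 11 8 14 13 5 2 1 7)| = 11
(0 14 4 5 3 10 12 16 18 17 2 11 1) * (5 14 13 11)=(0 13 11 1)(2 5 3 10 12 16 18 17)(4 14)=[13, 0, 5, 10, 14, 3, 6, 7, 8, 9, 12, 1, 16, 11, 4, 15, 18, 2, 17]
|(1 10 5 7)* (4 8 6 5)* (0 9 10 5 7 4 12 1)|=|(0 9 10 12 1 5 4 8 6 7)|=10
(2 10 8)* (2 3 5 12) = [0, 1, 10, 5, 4, 12, 6, 7, 3, 9, 8, 11, 2] = (2 10 8 3 5 12)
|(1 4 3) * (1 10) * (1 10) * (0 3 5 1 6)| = |(10)(0 3 6)(1 4 5)| = 3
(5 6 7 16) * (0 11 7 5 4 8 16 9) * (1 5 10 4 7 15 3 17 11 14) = (0 14 1 5 6 10 4 8 16 7 9)(3 17 11 15) = [14, 5, 2, 17, 8, 6, 10, 9, 16, 0, 4, 15, 12, 13, 1, 3, 7, 11]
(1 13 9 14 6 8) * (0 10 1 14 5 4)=[10, 13, 2, 3, 0, 4, 8, 7, 14, 5, 1, 11, 12, 9, 6]=(0 10 1 13 9 5 4)(6 8 14)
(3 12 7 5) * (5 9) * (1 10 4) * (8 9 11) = (1 10 4)(3 12 7 11 8 9 5) = [0, 10, 2, 12, 1, 3, 6, 11, 9, 5, 4, 8, 7]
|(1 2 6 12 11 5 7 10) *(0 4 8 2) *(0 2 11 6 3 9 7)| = |(0 4 8 11 5)(1 2 3 9 7 10)(6 12)| = 30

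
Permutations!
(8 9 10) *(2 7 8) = [0, 1, 7, 3, 4, 5, 6, 8, 9, 10, 2] = (2 7 8 9 10)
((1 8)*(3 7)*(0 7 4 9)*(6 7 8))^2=(0 1 7 4)(3 9 8 6)=[1, 7, 2, 9, 0, 5, 3, 4, 6, 8]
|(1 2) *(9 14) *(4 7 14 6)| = 10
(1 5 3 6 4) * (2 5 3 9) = (1 3 6 4)(2 5 9) = [0, 3, 5, 6, 1, 9, 4, 7, 8, 2]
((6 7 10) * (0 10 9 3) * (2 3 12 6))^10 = [2, 1, 0, 10, 4, 5, 9, 12, 8, 6, 3, 11, 7] = (0 2)(3 10)(6 9)(7 12)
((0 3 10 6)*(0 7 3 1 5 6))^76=(0 10 3 7 6 5 1)=[10, 0, 2, 7, 4, 1, 5, 6, 8, 9, 3]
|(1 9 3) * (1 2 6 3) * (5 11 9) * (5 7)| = 15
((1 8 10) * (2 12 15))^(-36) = (15) = [0, 1, 2, 3, 4, 5, 6, 7, 8, 9, 10, 11, 12, 13, 14, 15]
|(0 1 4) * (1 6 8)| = |(0 6 8 1 4)| = 5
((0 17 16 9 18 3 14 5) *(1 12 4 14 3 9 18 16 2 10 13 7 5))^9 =(18)(0 2 13 5 17 10 7)(1 12 4 14) =[2, 12, 13, 3, 14, 17, 6, 0, 8, 9, 7, 11, 4, 5, 1, 15, 16, 10, 18]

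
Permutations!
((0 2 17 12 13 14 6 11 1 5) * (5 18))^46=(0 17 13 6 1 5 2 12 14 11 18)=[17, 5, 12, 3, 4, 2, 1, 7, 8, 9, 10, 18, 14, 6, 11, 15, 16, 13, 0]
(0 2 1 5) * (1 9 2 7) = (0 7 1 5)(2 9) = [7, 5, 9, 3, 4, 0, 6, 1, 8, 2]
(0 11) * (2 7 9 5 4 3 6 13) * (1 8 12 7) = (0 11)(1 8 12 7 9 5 4 3 6 13 2) = [11, 8, 1, 6, 3, 4, 13, 9, 12, 5, 10, 0, 7, 2]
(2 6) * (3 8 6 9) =(2 9 3 8 6) =[0, 1, 9, 8, 4, 5, 2, 7, 6, 3]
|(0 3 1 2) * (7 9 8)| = 12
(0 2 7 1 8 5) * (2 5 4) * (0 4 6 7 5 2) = (0 2 5 4)(1 8 6 7) = [2, 8, 5, 3, 0, 4, 7, 1, 6]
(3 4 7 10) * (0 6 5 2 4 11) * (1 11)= [6, 11, 4, 1, 7, 2, 5, 10, 8, 9, 3, 0]= (0 6 5 2 4 7 10 3 1 11)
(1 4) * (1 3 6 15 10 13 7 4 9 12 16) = (1 9 12 16)(3 6 15 10 13 7 4) = [0, 9, 2, 6, 3, 5, 15, 4, 8, 12, 13, 11, 16, 7, 14, 10, 1]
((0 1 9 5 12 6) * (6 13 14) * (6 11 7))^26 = [14, 11, 2, 3, 4, 6, 13, 12, 8, 7, 10, 5, 0, 1, 9] = (0 14 9 7 12)(1 11 5 6 13)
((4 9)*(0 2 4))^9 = (0 2 4 9) = [2, 1, 4, 3, 9, 5, 6, 7, 8, 0]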